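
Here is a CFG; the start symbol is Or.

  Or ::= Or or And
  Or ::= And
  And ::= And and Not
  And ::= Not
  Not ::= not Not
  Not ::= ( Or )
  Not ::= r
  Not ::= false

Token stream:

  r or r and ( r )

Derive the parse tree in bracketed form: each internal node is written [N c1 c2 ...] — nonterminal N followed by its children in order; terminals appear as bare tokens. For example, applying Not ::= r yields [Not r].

[Or [Or [And [Not r]]] or [And [And [Not r]] and [Not ( [Or [And [Not r]]] )]]]

Or
Or or And
And or And
Not or And
r or And
r or And and Not
r or Not and Not
r or r and Not
r or r and ( Or )
r or r and ( And )
r or r and ( Not )
r or r and ( r )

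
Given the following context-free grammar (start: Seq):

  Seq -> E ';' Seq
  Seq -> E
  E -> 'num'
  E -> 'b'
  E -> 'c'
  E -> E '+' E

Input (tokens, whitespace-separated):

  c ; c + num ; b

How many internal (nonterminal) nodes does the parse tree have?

8

[Seq [E c] ; [Seq [E [E c] + [E num]] ; [Seq [E b]]]]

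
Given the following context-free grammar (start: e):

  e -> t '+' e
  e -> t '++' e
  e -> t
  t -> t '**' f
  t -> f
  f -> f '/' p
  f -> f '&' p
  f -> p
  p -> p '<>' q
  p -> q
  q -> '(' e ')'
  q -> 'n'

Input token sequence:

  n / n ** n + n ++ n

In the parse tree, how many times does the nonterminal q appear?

[e [t [t [f [f [p [q n]]] / [p [q n]]]] ** [f [p [q n]]]] + [e [t [f [p [q n]]]] ++ [e [t [f [p [q n]]]]]]]

5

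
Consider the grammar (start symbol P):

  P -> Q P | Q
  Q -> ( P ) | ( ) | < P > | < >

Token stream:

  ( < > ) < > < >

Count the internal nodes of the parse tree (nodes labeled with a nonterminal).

[P [Q ( [P [Q < >]] )] [P [Q < >] [P [Q < >]]]]

8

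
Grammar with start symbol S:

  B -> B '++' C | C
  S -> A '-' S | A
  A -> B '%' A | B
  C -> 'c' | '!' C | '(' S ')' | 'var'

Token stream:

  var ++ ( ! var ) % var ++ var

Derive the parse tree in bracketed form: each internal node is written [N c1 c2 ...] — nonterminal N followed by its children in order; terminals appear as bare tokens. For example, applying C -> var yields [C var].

S
A
B % A
B ++ C % A
C ++ C % A
var ++ C % A
var ++ ( S ) % A
var ++ ( A ) % A
var ++ ( B ) % A
var ++ ( C ) % A
var ++ ( ! C ) % A
var ++ ( ! var ) % A
var ++ ( ! var ) % B
var ++ ( ! var ) % B ++ C
var ++ ( ! var ) % C ++ C
var ++ ( ! var ) % var ++ C
var ++ ( ! var ) % var ++ var

[S [A [B [B [C var]] ++ [C ( [S [A [B [C ! [C var]]]]] )]] % [A [B [B [C var]] ++ [C var]]]]]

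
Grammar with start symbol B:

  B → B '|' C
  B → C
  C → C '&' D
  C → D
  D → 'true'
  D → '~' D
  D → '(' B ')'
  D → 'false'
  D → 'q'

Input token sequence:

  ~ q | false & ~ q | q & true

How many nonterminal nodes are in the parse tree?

[B [B [B [C [D ~ [D q]]]] | [C [C [D false]] & [D ~ [D q]]]] | [C [C [D q]] & [D true]]]

15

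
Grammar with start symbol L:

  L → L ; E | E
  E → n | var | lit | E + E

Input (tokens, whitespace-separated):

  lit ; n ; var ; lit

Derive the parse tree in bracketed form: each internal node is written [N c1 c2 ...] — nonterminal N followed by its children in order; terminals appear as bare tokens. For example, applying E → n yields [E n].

L
L ; E
L ; E ; E
L ; E ; E ; E
E ; E ; E ; E
lit ; E ; E ; E
lit ; n ; E ; E
lit ; n ; var ; E
lit ; n ; var ; lit

[L [L [L [L [E lit]] ; [E n]] ; [E var]] ; [E lit]]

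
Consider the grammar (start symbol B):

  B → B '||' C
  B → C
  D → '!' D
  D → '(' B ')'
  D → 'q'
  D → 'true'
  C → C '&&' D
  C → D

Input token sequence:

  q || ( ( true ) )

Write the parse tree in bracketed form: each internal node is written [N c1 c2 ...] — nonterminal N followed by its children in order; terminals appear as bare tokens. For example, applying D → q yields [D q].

B
B || C
C || C
D || C
q || C
q || D
q || ( B )
q || ( C )
q || ( D )
q || ( ( B ) )
q || ( ( C ) )
q || ( ( D ) )
q || ( ( true ) )

[B [B [C [D q]]] || [C [D ( [B [C [D ( [B [C [D true]]] )]]] )]]]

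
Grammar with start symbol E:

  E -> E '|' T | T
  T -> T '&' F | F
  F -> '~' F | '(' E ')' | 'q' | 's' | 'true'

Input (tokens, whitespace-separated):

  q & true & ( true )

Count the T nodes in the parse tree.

[E [T [T [T [F q]] & [F true]] & [F ( [E [T [F true]]] )]]]

4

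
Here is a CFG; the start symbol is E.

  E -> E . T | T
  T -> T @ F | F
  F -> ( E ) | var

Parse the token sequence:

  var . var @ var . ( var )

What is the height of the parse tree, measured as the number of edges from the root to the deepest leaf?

6

[E [E [E [T [F var]]] . [T [T [F var]] @ [F var]]] . [T [F ( [E [T [F var]]] )]]]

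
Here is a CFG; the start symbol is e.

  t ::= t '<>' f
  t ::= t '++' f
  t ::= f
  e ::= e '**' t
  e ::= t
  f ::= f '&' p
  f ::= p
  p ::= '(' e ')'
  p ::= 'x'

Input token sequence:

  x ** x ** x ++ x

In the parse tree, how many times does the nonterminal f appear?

[e [e [e [t [f [p x]]]] ** [t [f [p x]]]] ** [t [t [f [p x]]] ++ [f [p x]]]]

4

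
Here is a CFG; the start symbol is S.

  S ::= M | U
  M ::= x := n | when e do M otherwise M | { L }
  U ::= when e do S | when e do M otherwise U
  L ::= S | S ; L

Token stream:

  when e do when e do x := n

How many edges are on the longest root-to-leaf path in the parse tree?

6

[S [U when e do [S [U when e do [S [M x := n]]]]]]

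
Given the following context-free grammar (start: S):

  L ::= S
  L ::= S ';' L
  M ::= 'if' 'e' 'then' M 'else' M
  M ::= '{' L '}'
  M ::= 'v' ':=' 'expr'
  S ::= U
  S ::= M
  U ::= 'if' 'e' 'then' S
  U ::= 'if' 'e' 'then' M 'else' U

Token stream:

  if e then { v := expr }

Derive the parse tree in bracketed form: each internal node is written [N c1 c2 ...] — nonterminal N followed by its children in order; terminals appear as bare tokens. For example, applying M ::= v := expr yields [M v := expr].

[S [U if e then [S [M { [L [S [M v := expr]]] }]]]]

S
U
if e then S
if e then M
if e then { L }
if e then { S }
if e then { M }
if e then { v := expr }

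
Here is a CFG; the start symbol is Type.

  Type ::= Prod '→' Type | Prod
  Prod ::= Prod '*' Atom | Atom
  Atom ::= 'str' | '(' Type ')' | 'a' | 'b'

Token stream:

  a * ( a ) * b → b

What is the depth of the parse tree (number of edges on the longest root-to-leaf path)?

7

[Type [Prod [Prod [Prod [Atom a]] * [Atom ( [Type [Prod [Atom a]]] )]] * [Atom b]] → [Type [Prod [Atom b]]]]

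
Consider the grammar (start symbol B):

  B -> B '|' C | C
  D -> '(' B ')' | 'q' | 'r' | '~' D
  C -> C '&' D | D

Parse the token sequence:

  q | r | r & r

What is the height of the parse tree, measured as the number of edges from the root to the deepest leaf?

5

[B [B [B [C [D q]]] | [C [D r]]] | [C [C [D r]] & [D r]]]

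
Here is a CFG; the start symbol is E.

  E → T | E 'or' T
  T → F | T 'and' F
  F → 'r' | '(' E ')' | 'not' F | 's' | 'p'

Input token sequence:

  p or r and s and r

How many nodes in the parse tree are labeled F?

4

[E [E [T [F p]]] or [T [T [T [F r]] and [F s]] and [F r]]]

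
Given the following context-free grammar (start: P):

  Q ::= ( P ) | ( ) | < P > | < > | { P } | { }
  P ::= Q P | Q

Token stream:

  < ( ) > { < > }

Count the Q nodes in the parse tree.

4

[P [Q < [P [Q ( )]] >] [P [Q { [P [Q < >]] }]]]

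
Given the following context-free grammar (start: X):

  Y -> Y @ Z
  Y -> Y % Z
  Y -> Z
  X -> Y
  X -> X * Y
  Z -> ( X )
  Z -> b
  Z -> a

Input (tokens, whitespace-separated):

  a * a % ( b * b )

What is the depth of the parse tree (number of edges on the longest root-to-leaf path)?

7

[X [X [Y [Z a]]] * [Y [Y [Z a]] % [Z ( [X [X [Y [Z b]]] * [Y [Z b]]] )]]]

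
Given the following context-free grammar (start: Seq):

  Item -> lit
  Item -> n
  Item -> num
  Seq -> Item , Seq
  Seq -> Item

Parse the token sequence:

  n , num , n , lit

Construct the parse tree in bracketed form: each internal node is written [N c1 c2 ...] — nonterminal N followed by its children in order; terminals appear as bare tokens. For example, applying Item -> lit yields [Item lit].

Seq
Item , Seq
n , Seq
n , Item , Seq
n , num , Seq
n , num , Item , Seq
n , num , n , Seq
n , num , n , Item
n , num , n , lit

[Seq [Item n] , [Seq [Item num] , [Seq [Item n] , [Seq [Item lit]]]]]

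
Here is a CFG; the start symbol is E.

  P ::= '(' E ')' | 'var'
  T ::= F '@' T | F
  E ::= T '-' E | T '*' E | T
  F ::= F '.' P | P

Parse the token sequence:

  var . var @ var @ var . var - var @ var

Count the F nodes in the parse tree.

7

[E [T [F [F [P var]] . [P var]] @ [T [F [P var]] @ [T [F [F [P var]] . [P var]]]]] - [E [T [F [P var]] @ [T [F [P var]]]]]]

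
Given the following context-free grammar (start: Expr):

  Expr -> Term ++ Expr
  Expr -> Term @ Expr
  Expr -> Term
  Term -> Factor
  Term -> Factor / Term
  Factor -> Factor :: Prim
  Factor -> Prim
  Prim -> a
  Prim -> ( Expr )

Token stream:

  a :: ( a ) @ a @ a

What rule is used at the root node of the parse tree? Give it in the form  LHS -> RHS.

[Expr [Term [Factor [Factor [Prim a]] :: [Prim ( [Expr [Term [Factor [Prim a]]]] )]]] @ [Expr [Term [Factor [Prim a]]] @ [Expr [Term [Factor [Prim a]]]]]]

Expr -> Term @ Expr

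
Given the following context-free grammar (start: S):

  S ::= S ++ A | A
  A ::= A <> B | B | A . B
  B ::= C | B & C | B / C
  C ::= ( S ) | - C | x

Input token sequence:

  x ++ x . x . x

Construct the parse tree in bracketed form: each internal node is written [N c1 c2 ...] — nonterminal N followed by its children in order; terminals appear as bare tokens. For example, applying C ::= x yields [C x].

[S [S [A [B [C x]]]] ++ [A [A [A [B [C x]]] . [B [C x]]] . [B [C x]]]]

S
S ++ A
A ++ A
B ++ A
C ++ A
x ++ A
x ++ A . B
x ++ A . B . B
x ++ B . B . B
x ++ C . B . B
x ++ x . B . B
x ++ x . C . B
x ++ x . x . B
x ++ x . x . C
x ++ x . x . x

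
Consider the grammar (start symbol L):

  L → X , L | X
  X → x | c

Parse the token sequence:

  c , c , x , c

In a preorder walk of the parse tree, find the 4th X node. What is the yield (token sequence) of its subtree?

c

[L [X c] , [L [X c] , [L [X x] , [L [X c]]]]]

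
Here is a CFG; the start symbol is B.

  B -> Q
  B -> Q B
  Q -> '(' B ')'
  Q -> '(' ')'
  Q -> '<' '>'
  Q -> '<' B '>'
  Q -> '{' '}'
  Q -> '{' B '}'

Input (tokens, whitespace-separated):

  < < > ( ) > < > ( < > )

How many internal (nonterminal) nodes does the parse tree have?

[B [Q < [B [Q < >] [B [Q ( )]]] >] [B [Q < >] [B [Q ( [B [Q < >]] )]]]]

12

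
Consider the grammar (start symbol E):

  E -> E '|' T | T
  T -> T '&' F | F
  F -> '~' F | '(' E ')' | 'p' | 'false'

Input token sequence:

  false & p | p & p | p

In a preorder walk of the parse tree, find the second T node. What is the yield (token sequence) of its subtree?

false

[E [E [E [T [T [F false]] & [F p]]] | [T [T [F p]] & [F p]]] | [T [F p]]]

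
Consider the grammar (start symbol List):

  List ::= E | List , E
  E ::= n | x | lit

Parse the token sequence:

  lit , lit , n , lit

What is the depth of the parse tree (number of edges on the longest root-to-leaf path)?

[List [List [List [List [E lit]] , [E lit]] , [E n]] , [E lit]]

5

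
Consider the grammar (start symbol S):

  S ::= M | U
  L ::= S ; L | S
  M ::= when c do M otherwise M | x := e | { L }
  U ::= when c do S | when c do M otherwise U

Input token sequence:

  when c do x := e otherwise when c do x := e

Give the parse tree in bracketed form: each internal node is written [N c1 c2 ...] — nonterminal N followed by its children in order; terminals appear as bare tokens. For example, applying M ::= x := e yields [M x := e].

S
U
when c do M otherwise U
when c do x := e otherwise U
when c do x := e otherwise when c do S
when c do x := e otherwise when c do M
when c do x := e otherwise when c do x := e

[S [U when c do [M x := e] otherwise [U when c do [S [M x := e]]]]]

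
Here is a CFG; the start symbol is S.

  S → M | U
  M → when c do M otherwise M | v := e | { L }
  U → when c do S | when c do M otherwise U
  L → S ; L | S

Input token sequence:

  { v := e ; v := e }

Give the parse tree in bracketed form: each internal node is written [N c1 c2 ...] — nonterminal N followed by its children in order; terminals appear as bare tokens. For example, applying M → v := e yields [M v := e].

S
M
{ L }
{ S ; L }
{ M ; L }
{ v := e ; L }
{ v := e ; S }
{ v := e ; M }
{ v := e ; v := e }

[S [M { [L [S [M v := e]] ; [L [S [M v := e]]]] }]]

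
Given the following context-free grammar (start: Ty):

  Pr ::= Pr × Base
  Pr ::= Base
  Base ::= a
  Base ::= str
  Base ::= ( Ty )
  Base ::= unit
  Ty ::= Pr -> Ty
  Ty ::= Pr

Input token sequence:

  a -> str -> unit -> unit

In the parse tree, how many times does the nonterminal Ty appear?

4

[Ty [Pr [Base a]] -> [Ty [Pr [Base str]] -> [Ty [Pr [Base unit]] -> [Ty [Pr [Base unit]]]]]]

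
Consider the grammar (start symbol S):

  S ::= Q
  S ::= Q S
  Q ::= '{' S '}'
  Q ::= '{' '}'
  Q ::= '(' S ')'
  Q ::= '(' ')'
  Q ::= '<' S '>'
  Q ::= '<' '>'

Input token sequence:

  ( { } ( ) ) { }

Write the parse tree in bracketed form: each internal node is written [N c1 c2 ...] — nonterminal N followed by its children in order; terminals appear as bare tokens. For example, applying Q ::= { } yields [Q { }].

S
Q S
( S ) S
( Q S ) S
( { } S ) S
( { } Q ) S
( { } ( ) ) S
( { } ( ) ) Q
( { } ( ) ) { }

[S [Q ( [S [Q { }] [S [Q ( )]]] )] [S [Q { }]]]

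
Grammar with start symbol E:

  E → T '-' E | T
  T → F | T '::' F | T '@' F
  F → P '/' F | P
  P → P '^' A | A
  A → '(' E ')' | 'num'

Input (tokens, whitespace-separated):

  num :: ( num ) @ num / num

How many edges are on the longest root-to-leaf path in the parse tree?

11

[E [T [T [T [F [P [A num]]]] :: [F [P [A ( [E [T [F [P [A num]]]]] )]]]] @ [F [P [A num]] / [F [P [A num]]]]]]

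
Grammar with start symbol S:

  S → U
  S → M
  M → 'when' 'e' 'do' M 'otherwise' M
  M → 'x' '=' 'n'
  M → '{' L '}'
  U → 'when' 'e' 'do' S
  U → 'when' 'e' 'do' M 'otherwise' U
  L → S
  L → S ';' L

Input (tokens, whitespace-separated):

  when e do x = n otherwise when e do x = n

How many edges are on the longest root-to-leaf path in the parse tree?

[S [U when e do [M x = n] otherwise [U when e do [S [M x = n]]]]]

5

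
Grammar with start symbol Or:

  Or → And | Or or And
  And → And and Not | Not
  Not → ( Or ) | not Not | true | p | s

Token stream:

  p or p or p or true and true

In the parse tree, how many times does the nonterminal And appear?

5

[Or [Or [Or [Or [And [Not p]]] or [And [Not p]]] or [And [Not p]]] or [And [And [Not true]] and [Not true]]]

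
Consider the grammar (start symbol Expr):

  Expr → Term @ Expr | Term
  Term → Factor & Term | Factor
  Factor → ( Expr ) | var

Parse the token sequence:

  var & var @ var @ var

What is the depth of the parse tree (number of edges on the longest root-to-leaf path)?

5

[Expr [Term [Factor var] & [Term [Factor var]]] @ [Expr [Term [Factor var]] @ [Expr [Term [Factor var]]]]]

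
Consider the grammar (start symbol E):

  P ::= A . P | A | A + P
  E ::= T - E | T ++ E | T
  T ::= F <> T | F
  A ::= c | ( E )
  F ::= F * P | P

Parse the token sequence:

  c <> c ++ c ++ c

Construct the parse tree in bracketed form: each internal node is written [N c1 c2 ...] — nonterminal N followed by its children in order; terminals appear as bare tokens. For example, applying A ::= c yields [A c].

E
T ++ E
F <> T ++ E
P <> T ++ E
A <> T ++ E
c <> T ++ E
c <> F ++ E
c <> P ++ E
c <> A ++ E
c <> c ++ E
c <> c ++ T ++ E
c <> c ++ F ++ E
c <> c ++ P ++ E
c <> c ++ A ++ E
c <> c ++ c ++ E
c <> c ++ c ++ T
c <> c ++ c ++ F
c <> c ++ c ++ P
c <> c ++ c ++ A
c <> c ++ c ++ c

[E [T [F [P [A c]]] <> [T [F [P [A c]]]]] ++ [E [T [F [P [A c]]]] ++ [E [T [F [P [A c]]]]]]]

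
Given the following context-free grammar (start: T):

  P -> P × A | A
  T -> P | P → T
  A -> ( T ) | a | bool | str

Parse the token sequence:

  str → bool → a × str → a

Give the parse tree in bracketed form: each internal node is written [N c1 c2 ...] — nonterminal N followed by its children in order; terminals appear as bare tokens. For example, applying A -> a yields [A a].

[T [P [A str]] → [T [P [A bool]] → [T [P [P [A a]] × [A str]] → [T [P [A a]]]]]]

T
P → T
A → T
str → T
str → P → T
str → A → T
str → bool → T
str → bool → P → T
str → bool → P × A → T
str → bool → A × A → T
str → bool → a × A → T
str → bool → a × str → T
str → bool → a × str → P
str → bool → a × str → A
str → bool → a × str → a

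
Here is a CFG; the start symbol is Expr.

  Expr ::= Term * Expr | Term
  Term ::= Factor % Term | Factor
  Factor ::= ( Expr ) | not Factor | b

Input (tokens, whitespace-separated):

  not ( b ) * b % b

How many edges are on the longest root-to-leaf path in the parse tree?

7

[Expr [Term [Factor not [Factor ( [Expr [Term [Factor b]]] )]]] * [Expr [Term [Factor b] % [Term [Factor b]]]]]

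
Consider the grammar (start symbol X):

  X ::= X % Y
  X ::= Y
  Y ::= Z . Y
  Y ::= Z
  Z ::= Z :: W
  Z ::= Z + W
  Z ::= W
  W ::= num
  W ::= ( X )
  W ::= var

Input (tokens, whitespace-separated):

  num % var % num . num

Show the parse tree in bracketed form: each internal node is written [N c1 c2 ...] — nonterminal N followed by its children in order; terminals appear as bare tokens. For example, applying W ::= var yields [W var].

X
X % Y
X % Y % Y
Y % Y % Y
Z % Y % Y
W % Y % Y
num % Y % Y
num % Z % Y
num % W % Y
num % var % Y
num % var % Z . Y
num % var % W . Y
num % var % num . Y
num % var % num . Z
num % var % num . W
num % var % num . num

[X [X [X [Y [Z [W num]]]] % [Y [Z [W var]]]] % [Y [Z [W num]] . [Y [Z [W num]]]]]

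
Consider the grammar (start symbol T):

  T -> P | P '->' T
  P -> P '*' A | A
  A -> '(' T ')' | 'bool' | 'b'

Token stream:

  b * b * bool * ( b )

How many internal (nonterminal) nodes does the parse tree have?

12

[T [P [P [P [P [A b]] * [A b]] * [A bool]] * [A ( [T [P [A b]]] )]]]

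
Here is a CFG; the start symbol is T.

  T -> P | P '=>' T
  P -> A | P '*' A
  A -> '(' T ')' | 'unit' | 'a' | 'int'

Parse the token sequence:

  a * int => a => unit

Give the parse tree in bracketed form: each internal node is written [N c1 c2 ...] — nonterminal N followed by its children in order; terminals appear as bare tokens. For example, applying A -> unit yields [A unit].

T
P => T
P * A => T
A * A => T
a * A => T
a * int => T
a * int => P => T
a * int => A => T
a * int => a => T
a * int => a => P
a * int => a => A
a * int => a => unit

[T [P [P [A a]] * [A int]] => [T [P [A a]] => [T [P [A unit]]]]]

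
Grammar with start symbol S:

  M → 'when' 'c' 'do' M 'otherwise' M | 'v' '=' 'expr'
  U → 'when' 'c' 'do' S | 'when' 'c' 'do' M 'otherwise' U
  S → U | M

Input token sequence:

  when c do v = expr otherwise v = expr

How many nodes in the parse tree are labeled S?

1

[S [M when c do [M v = expr] otherwise [M v = expr]]]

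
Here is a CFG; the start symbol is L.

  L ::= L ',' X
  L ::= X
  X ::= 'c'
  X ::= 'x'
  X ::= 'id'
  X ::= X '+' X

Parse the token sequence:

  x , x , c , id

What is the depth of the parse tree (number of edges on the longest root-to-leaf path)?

5

[L [L [L [L [X x]] , [X x]] , [X c]] , [X id]]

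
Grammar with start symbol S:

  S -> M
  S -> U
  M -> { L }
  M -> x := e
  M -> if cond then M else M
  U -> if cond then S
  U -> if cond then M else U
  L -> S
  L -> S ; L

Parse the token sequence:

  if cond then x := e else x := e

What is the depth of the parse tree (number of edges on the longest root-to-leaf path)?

[S [M if cond then [M x := e] else [M x := e]]]

3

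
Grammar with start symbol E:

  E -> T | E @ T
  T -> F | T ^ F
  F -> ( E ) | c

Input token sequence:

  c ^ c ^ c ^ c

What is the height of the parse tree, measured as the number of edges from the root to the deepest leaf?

6

[E [T [T [T [T [F c]] ^ [F c]] ^ [F c]] ^ [F c]]]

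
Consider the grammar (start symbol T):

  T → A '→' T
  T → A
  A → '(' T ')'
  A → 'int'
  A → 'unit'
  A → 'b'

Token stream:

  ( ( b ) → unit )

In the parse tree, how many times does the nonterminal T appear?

[T [A ( [T [A ( [T [A b]] )] → [T [A unit]]] )]]

4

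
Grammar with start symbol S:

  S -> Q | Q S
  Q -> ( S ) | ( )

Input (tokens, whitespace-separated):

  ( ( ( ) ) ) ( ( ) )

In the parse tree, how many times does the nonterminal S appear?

5

[S [Q ( [S [Q ( [S [Q ( )]] )]] )] [S [Q ( [S [Q ( )]] )]]]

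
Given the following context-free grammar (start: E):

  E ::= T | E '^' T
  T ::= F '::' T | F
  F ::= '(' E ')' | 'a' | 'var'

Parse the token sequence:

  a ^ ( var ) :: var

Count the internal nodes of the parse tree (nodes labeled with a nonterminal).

[E [E [T [F a]]] ^ [T [F ( [E [T [F var]]] )] :: [T [F var]]]]

11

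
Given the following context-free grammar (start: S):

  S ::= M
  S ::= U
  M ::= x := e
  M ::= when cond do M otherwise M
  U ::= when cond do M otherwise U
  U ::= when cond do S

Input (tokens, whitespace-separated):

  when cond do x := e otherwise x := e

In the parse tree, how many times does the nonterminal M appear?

3

[S [M when cond do [M x := e] otherwise [M x := e]]]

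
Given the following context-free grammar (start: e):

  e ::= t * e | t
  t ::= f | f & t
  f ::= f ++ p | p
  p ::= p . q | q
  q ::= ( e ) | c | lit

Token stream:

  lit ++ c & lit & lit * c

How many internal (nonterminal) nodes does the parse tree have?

[e [t [f [f [p [q lit]]] ++ [p [q c]]] & [t [f [p [q lit]]] & [t [f [p [q lit]]]]]] * [e [t [f [p [q c]]]]]]

21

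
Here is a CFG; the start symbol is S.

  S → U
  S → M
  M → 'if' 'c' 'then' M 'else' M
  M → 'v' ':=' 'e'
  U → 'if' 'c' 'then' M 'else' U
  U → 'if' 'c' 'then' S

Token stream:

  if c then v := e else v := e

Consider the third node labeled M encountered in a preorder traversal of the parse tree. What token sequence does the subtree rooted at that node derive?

v := e

[S [M if c then [M v := e] else [M v := e]]]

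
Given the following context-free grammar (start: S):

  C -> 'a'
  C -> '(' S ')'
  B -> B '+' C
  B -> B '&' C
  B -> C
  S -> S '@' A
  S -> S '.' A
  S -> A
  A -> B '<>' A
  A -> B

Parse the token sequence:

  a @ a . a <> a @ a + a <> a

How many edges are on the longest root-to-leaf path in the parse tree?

[S [S [S [S [A [B [C a]]]] @ [A [B [C a]]]] . [A [B [C a]] <> [A [B [C a]]]]] @ [A [B [B [C a]] + [C a]] <> [A [B [C a]]]]]

7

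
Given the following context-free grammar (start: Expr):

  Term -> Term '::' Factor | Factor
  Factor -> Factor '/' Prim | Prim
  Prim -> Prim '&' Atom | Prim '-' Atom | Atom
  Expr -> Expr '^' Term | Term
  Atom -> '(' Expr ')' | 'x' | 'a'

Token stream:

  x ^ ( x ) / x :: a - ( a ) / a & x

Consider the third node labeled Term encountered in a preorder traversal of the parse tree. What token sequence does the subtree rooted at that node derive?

( x ) / x

[Expr [Expr [Term [Factor [Prim [Atom x]]]]] ^ [Term [Term [Factor [Factor [Prim [Atom ( [Expr [Term [Factor [Prim [Atom x]]]]] )]]] / [Prim [Atom x]]]] :: [Factor [Factor [Prim [Prim [Atom a]] - [Atom ( [Expr [Term [Factor [Prim [Atom a]]]]] )]]] / [Prim [Prim [Atom a]] & [Atom x]]]]]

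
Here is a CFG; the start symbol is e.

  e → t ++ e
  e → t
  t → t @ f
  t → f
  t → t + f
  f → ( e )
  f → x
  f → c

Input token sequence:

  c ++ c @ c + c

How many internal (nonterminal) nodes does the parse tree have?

[e [t [f c]] ++ [e [t [t [t [f c]] @ [f c]] + [f c]]]]

10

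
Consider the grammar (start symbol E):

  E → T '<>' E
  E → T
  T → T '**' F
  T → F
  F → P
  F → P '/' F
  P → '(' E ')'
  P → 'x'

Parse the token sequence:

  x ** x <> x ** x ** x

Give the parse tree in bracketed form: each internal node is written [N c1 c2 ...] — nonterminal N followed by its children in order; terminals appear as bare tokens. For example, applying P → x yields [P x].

[E [T [T [F [P x]]] ** [F [P x]]] <> [E [T [T [T [F [P x]]] ** [F [P x]]] ** [F [P x]]]]]

E
T <> E
T ** F <> E
F ** F <> E
P ** F <> E
x ** F <> E
x ** P <> E
x ** x <> E
x ** x <> T
x ** x <> T ** F
x ** x <> T ** F ** F
x ** x <> F ** F ** F
x ** x <> P ** F ** F
x ** x <> x ** F ** F
x ** x <> x ** P ** F
x ** x <> x ** x ** F
x ** x <> x ** x ** P
x ** x <> x ** x ** x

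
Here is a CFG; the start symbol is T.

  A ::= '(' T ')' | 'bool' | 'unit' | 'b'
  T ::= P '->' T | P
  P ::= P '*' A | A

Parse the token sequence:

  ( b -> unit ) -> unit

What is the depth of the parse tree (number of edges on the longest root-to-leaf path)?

[T [P [A ( [T [P [A b]] -> [T [P [A unit]]]] )]] -> [T [P [A unit]]]]

7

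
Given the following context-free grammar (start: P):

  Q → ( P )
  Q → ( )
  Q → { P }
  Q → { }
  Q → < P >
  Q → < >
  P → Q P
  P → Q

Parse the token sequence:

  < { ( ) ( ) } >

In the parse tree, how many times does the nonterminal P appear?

[P [Q < [P [Q { [P [Q ( )] [P [Q ( )]]] }]] >]]

4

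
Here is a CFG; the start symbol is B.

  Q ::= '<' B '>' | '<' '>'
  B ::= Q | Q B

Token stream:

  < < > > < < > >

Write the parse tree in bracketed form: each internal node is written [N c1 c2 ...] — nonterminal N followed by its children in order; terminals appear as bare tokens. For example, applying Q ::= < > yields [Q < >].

B
Q B
< B > B
< Q > B
< < > > B
< < > > Q
< < > > < B >
< < > > < Q >
< < > > < < > >

[B [Q < [B [Q < >]] >] [B [Q < [B [Q < >]] >]]]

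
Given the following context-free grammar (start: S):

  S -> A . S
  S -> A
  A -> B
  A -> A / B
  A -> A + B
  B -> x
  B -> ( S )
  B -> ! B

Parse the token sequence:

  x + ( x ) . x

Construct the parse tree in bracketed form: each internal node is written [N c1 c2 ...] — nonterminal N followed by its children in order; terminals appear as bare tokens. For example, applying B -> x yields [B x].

[S [A [A [B x]] + [B ( [S [A [B x]]] )]] . [S [A [B x]]]]

S
A . S
A + B . S
B + B . S
x + B . S
x + ( S ) . S
x + ( A ) . S
x + ( B ) . S
x + ( x ) . S
x + ( x ) . A
x + ( x ) . B
x + ( x ) . x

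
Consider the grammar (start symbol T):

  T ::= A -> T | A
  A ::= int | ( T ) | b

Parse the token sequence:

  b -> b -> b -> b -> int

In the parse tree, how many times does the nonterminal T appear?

5

[T [A b] -> [T [A b] -> [T [A b] -> [T [A b] -> [T [A int]]]]]]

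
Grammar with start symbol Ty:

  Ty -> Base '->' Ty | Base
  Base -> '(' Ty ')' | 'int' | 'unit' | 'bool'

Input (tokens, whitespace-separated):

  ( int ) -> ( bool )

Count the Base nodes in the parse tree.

[Ty [Base ( [Ty [Base int]] )] -> [Ty [Base ( [Ty [Base bool]] )]]]

4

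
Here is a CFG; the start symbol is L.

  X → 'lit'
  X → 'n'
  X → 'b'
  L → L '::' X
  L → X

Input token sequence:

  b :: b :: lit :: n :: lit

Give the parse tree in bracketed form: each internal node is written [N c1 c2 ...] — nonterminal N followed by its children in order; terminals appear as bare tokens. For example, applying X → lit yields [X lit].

L
L :: X
L :: X :: X
L :: X :: X :: X
L :: X :: X :: X :: X
X :: X :: X :: X :: X
b :: X :: X :: X :: X
b :: b :: X :: X :: X
b :: b :: lit :: X :: X
b :: b :: lit :: n :: X
b :: b :: lit :: n :: lit

[L [L [L [L [L [X b]] :: [X b]] :: [X lit]] :: [X n]] :: [X lit]]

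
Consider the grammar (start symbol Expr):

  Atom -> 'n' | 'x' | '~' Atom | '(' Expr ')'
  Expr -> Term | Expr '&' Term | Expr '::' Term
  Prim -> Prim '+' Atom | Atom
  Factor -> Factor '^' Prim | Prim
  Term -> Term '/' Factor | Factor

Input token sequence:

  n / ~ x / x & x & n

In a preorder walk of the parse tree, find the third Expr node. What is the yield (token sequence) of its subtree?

[Expr [Expr [Expr [Term [Term [Term [Factor [Prim [Atom n]]]] / [Factor [Prim [Atom ~ [Atom x]]]]] / [Factor [Prim [Atom x]]]]] & [Term [Factor [Prim [Atom x]]]]] & [Term [Factor [Prim [Atom n]]]]]

n / ~ x / x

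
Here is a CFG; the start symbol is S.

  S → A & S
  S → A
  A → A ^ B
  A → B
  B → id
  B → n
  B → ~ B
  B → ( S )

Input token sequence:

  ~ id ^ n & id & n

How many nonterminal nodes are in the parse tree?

12

[S [A [A [B ~ [B id]]] ^ [B n]] & [S [A [B id]] & [S [A [B n]]]]]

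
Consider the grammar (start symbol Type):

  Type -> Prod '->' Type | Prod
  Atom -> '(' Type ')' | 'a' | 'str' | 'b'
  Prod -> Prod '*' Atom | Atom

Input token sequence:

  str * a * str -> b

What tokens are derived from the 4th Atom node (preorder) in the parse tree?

b

[Type [Prod [Prod [Prod [Atom str]] * [Atom a]] * [Atom str]] -> [Type [Prod [Atom b]]]]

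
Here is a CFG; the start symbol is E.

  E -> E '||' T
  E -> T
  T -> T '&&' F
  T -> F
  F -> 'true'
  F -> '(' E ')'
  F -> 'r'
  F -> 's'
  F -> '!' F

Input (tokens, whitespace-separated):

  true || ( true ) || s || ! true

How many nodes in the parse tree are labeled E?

[E [E [E [E [T [F true]]] || [T [F ( [E [T [F true]]] )]]] || [T [F s]]] || [T [F ! [F true]]]]

5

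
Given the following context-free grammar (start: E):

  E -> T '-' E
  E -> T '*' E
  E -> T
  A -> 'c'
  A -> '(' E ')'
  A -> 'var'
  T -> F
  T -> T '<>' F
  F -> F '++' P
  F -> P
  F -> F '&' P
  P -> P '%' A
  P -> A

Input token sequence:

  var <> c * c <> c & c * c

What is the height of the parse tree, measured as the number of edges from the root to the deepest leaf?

7

[E [T [T [F [P [A var]]]] <> [F [P [A c]]]] * [E [T [T [F [P [A c]]]] <> [F [F [P [A c]]] & [P [A c]]]] * [E [T [F [P [A c]]]]]]]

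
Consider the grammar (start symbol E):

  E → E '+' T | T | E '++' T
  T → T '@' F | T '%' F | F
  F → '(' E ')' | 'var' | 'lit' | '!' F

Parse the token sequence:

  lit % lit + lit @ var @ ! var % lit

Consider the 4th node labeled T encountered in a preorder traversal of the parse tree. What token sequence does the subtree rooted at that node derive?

lit @ var @ ! var

[E [E [T [T [F lit]] % [F lit]]] + [T [T [T [T [F lit]] @ [F var]] @ [F ! [F var]]] % [F lit]]]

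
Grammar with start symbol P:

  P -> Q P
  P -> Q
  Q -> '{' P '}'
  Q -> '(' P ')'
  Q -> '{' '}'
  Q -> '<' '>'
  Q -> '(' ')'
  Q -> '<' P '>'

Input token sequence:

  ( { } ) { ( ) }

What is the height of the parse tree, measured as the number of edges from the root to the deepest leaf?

[P [Q ( [P [Q { }]] )] [P [Q { [P [Q ( )]] }]]]

5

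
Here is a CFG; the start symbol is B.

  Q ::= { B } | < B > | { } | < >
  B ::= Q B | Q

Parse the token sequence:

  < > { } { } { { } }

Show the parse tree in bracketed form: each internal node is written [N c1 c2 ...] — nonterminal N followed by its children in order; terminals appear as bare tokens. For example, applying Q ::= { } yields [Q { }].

B
Q B
< > B
< > Q B
< > { } B
< > { } Q B
< > { } { } B
< > { } { } Q
< > { } { } { B }
< > { } { } { Q }
< > { } { } { { } }

[B [Q < >] [B [Q { }] [B [Q { }] [B [Q { [B [Q { }]] }]]]]]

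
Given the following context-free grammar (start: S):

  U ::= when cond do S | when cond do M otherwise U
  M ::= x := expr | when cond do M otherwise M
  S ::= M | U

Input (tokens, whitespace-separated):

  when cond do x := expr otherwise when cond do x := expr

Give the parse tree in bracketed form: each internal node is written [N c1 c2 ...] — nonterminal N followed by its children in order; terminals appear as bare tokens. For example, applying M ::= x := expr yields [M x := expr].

[S [U when cond do [M x := expr] otherwise [U when cond do [S [M x := expr]]]]]

S
U
when cond do M otherwise U
when cond do x := expr otherwise U
when cond do x := expr otherwise when cond do S
when cond do x := expr otherwise when cond do M
when cond do x := expr otherwise when cond do x := expr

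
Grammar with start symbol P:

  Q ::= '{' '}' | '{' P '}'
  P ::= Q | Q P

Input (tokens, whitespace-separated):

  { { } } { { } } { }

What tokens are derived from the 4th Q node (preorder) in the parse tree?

{ }

[P [Q { [P [Q { }]] }] [P [Q { [P [Q { }]] }] [P [Q { }]]]]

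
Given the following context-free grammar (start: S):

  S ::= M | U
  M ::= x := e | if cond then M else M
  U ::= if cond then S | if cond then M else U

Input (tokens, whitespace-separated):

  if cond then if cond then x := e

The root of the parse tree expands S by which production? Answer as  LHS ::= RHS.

S ::= U

[S [U if cond then [S [U if cond then [S [M x := e]]]]]]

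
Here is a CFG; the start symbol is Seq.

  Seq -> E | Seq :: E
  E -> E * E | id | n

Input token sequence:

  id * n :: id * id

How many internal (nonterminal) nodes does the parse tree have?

[Seq [Seq [E [E id] * [E n]]] :: [E [E id] * [E id]]]

8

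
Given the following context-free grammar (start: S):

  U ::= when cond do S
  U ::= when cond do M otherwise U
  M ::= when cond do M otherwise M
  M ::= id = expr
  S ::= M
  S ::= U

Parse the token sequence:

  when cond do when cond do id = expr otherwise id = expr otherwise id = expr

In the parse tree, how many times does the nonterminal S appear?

1

[S [M when cond do [M when cond do [M id = expr] otherwise [M id = expr]] otherwise [M id = expr]]]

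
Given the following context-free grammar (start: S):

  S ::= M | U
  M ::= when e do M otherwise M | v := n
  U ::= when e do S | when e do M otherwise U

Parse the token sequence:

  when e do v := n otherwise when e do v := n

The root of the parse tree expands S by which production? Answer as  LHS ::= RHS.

[S [U when e do [M v := n] otherwise [U when e do [S [M v := n]]]]]

S ::= U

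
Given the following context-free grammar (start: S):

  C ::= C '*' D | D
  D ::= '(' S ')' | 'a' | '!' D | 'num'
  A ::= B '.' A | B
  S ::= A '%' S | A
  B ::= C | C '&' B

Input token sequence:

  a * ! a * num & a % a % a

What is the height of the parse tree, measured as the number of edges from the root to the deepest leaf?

[S [A [B [C [C [C [D a]] * [D ! [D a]]] * [D num]] & [B [C [D a]]]]] % [S [A [B [C [D a]]]] % [S [A [B [C [D a]]]]]]]

7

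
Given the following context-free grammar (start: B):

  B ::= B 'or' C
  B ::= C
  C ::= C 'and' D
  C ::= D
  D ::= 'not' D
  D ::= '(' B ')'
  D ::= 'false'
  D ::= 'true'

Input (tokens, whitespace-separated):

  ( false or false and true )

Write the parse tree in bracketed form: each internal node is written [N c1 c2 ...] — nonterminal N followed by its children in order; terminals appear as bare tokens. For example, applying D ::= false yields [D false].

[B [C [D ( [B [B [C [D false]]] or [C [C [D false]] and [D true]]] )]]]

B
C
D
( B )
( B or C )
( C or C )
( D or C )
( false or C )
( false or C and D )
( false or D and D )
( false or false and D )
( false or false and true )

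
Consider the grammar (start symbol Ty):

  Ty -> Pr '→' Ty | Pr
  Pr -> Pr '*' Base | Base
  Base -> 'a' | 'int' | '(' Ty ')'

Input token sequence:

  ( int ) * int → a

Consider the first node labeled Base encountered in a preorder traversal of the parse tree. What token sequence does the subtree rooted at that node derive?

[Ty [Pr [Pr [Base ( [Ty [Pr [Base int]]] )]] * [Base int]] → [Ty [Pr [Base a]]]]

( int )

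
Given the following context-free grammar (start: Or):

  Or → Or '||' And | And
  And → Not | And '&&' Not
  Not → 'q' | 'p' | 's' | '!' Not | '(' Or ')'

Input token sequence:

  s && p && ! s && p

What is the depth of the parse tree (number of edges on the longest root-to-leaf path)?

[Or [And [And [And [And [Not s]] && [Not p]] && [Not ! [Not s]]] && [Not p]]]

6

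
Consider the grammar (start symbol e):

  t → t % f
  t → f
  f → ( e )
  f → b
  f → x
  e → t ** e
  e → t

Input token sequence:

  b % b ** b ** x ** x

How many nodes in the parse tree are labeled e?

[e [t [t [f b]] % [f b]] ** [e [t [f b]] ** [e [t [f x]] ** [e [t [f x]]]]]]

4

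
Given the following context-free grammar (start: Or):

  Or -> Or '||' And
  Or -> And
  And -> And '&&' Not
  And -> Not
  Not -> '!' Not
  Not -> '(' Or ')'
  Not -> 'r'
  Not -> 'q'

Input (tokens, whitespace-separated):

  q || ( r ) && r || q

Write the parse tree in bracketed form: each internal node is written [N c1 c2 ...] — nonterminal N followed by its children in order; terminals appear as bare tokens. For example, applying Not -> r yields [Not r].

[Or [Or [Or [And [Not q]]] || [And [And [Not ( [Or [And [Not r]]] )]] && [Not r]]] || [And [Not q]]]

Or
Or || And
Or || And || And
And || And || And
Not || And || And
q || And || And
q || And && Not || And
q || Not && Not || And
q || ( Or ) && Not || And
q || ( And ) && Not || And
q || ( Not ) && Not || And
q || ( r ) && Not || And
q || ( r ) && r || And
q || ( r ) && r || Not
q || ( r ) && r || q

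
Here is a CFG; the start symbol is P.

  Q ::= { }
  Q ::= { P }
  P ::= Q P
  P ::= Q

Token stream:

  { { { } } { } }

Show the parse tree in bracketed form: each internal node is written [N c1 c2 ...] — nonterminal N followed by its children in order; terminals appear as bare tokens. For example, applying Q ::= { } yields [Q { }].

[P [Q { [P [Q { [P [Q { }]] }] [P [Q { }]]] }]]

P
Q
{ P }
{ Q P }
{ { P } P }
{ { Q } P }
{ { { } } P }
{ { { } } Q }
{ { { } } { } }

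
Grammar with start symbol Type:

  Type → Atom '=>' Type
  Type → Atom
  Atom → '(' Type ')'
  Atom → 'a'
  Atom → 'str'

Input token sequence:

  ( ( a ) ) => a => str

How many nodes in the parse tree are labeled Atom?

[Type [Atom ( [Type [Atom ( [Type [Atom a]] )]] )] => [Type [Atom a] => [Type [Atom str]]]]

5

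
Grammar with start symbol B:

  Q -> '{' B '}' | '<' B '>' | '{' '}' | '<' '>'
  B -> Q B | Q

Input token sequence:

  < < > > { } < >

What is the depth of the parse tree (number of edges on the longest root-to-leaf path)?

[B [Q < [B [Q < >]] >] [B [Q { }] [B [Q < >]]]]

4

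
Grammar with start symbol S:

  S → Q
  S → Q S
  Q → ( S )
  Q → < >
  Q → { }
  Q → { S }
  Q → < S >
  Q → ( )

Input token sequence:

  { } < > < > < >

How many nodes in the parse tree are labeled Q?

4

[S [Q { }] [S [Q < >] [S [Q < >] [S [Q < >]]]]]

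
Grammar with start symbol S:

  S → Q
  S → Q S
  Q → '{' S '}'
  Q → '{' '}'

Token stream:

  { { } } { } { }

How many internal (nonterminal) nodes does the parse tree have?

[S [Q { [S [Q { }]] }] [S [Q { }] [S [Q { }]]]]

8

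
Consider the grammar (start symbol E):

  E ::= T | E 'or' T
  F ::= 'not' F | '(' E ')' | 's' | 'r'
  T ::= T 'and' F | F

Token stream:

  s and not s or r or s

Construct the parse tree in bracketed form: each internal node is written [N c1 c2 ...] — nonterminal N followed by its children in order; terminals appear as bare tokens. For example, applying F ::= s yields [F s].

[E [E [E [T [T [F s]] and [F not [F s]]]] or [T [F r]]] or [T [F s]]]

E
E or T
E or T or T
T or T or T
T and F or T or T
F and F or T or T
s and F or T or T
s and not F or T or T
s and not s or T or T
s and not s or F or T
s and not s or r or T
s and not s or r or F
s and not s or r or s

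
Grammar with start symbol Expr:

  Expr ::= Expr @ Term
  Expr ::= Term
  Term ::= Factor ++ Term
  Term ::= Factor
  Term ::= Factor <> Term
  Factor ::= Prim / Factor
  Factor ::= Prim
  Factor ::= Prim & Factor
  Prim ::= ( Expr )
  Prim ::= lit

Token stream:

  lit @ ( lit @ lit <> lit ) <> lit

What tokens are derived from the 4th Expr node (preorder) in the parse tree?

[Expr [Expr [Term [Factor [Prim lit]]]] @ [Term [Factor [Prim ( [Expr [Expr [Term [Factor [Prim lit]]]] @ [Term [Factor [Prim lit]] <> [Term [Factor [Prim lit]]]]] )]] <> [Term [Factor [Prim lit]]]]]

lit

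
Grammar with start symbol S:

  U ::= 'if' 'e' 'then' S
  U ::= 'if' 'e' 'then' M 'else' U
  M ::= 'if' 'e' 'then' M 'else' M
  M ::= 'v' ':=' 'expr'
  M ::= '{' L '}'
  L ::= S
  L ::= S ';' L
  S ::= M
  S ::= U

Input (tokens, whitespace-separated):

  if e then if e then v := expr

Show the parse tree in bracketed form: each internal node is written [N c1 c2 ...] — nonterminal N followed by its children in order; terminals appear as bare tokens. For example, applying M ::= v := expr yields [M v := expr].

S
U
if e then S
if e then U
if e then if e then S
if e then if e then M
if e then if e then v := expr

[S [U if e then [S [U if e then [S [M v := expr]]]]]]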